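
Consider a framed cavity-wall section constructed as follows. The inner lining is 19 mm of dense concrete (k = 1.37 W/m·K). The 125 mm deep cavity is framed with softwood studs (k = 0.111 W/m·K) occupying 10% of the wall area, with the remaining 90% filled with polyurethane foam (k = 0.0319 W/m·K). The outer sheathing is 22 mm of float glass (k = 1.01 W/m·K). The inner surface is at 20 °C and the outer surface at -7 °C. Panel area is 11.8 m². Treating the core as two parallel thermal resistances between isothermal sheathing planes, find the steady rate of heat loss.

Q ≈ 100 W

Sheathing layers in series; stud and cavity paths in parallel between them.
R_inner = 0.019/(1.37×11.8) = 0.001175 K/W
R_stud  = 0.125/(0.111×0.1×11.8) = 0.9543 K/W
R_cav   = 0.125/(0.0319×0.9×11.8) = 0.369 K/W
1/R_core = 1/R_stud + 1/R_cav → R_core = 0.2661 K/W
R_outer = 0.022/(1.01×11.8) = 0.001846 K/W
R_total = 0.2691 K/W
Q = ΔT/R_total = 27/0.2691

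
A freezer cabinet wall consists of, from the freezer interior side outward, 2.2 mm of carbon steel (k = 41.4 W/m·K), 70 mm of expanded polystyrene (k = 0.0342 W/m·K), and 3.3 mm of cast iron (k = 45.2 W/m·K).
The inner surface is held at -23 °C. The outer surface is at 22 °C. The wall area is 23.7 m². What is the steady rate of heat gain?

Q ≈ 521 W

Using the resistance-network approach (series):
R_carbon steel = L/(kA) = 0.0022/(41.4×23.7) = 2.242×10^-6 K/W
R_expanded polystyrene = L/(kA) = 0.07/(0.0342×23.7) = 0.08636 K/W
R_cast iron = L/(kA) = 0.0033/(45.2×23.7) = 3.081×10^-6 K/W
R_total = 0.08637 K/W
Q = ΔT / R_total = 45 / 0.08637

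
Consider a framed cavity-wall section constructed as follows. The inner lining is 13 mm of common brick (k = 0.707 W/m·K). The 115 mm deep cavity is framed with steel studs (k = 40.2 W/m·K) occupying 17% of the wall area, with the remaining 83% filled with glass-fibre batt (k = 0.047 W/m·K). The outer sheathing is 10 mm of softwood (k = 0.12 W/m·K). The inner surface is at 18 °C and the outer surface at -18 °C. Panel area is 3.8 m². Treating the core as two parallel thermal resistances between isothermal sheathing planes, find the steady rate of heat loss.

Sheathing layers in series; stud and cavity paths in parallel between them.
R_inner = 0.013/(0.707×3.8) = 0.004839 K/W
R_stud  = 0.115/(40.2×0.17×3.8) = 0.004428 K/W
R_cav   = 0.115/(0.047×0.83×3.8) = 0.7758 K/W
1/R_core = 1/R_stud + 1/R_cav → R_core = 0.004403 K/W
R_outer = 0.01/(0.12×3.8) = 0.02193 K/W
R_total = 0.03117 K/W
Q = ΔT/R_total = 36/0.03117

Q ≈ 1150 W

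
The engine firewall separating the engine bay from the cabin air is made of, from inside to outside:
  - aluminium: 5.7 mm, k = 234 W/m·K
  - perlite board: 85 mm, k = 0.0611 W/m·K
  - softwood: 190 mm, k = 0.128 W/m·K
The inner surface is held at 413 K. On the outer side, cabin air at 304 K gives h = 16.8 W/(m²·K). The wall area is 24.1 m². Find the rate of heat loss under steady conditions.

Q ≈ 895 W

Model the wall as resistances in series:
R_aluminium = L/(kA) = 0.0057/(234×24.1) = 1.011×10^-6 K/W
R_perlite board = L/(kA) = 0.085/(0.0611×24.1) = 0.05772 K/W
R_softwood = L/(kA) = 0.19/(0.128×24.1) = 0.06159 K/W
R_outer film = 1/(h_o·A) = 1/(16.8×24.1) = 0.00247 K/W
R_total = 0.1218 K/W
Q = ΔT / R_total = 109 / 0.1218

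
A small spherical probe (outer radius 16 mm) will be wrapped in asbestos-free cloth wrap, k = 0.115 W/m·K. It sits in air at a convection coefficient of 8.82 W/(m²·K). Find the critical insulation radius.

For a sphere r_cr = 2k/h = 2×0.115/8.82
r_cr = 26.1 mm; since the bare radius (16 mm) is below r_cr, adding a thin layer of insulation will *increase* heat loss.

r_cr ≈ 26.1 mm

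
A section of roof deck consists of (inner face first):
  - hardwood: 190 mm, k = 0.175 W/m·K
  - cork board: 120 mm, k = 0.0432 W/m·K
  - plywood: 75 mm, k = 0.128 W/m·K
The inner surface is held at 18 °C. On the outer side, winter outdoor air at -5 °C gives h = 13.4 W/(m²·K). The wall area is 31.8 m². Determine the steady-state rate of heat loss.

Q ≈ 162 W

Model the wall as resistances in series:
R_hardwood = L/(kA) = 0.19/(0.175×31.8) = 0.03414 K/W
R_cork board = L/(kA) = 0.12/(0.0432×31.8) = 0.08735 K/W
R_plywood = L/(kA) = 0.075/(0.128×31.8) = 0.01843 K/W
R_outer film = 1/(h_o·A) = 1/(13.4×31.8) = 0.002347 K/W
R_total = 0.1423 K/W
Q = ΔT / R_total = 23 / 0.1423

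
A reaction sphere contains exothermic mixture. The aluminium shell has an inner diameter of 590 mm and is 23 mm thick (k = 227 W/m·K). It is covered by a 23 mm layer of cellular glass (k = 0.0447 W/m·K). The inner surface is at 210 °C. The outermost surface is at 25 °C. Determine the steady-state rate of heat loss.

Q ≈ 490 W

For a spherical shell R = (1/r₁ − 1/r₂)/(4πk); film R = 1/(h·4πr²). In series:
R_aluminium shell = (1/0.295 − 1/0.318)/(4π×227) = 8.595×10^-5 K/W
R_cellular glass = (1/0.318 − 1/0.341)/(4π×0.0447) = 0.3776 K/W
R_total = 0.3777 K/W
Q = ΔT/R_total = 185/0.3777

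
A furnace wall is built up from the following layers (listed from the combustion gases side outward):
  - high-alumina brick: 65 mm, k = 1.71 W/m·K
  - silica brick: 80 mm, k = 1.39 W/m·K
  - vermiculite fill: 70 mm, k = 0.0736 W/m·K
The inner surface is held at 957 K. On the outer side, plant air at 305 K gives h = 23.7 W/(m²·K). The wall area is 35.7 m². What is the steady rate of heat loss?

Q ≈ 21400 W

Treating each layer as a thermal resistance in series:
R_high-alumina brick = L/(kA) = 0.065/(1.71×35.7) = 0.001065 K/W
R_silica brick = L/(kA) = 0.08/(1.39×35.7) = 0.001612 K/W
R_vermiculite fill = L/(kA) = 0.07/(0.0736×35.7) = 0.02664 K/W
R_outer film = 1/(h_o·A) = 1/(23.7×35.7) = 0.001182 K/W
R_total = 0.0305 K/W
Q = ΔT / R_total = 652 / 0.0305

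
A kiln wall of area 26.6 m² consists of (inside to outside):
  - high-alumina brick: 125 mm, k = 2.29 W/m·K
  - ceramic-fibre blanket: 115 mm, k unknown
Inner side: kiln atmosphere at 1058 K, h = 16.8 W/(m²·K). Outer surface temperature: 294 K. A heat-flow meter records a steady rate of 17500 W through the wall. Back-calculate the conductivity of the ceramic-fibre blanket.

k ≈ 0.11 W/(m·K)

Model the wall as resistances in series:
R_inner film = 1/(h_i·A) = 1/(16.8×26.6) = 0.002238 K/W
R_high-alumina brick = L/(kA) = 0.125/(2.29×26.6) = 0.002052 K/W
Sum of known resistances R_other = 0.00429 K/W
Total R = ΔT/Q = 764/17500 = 0.04366 K/W
R_ceramic-fibre blanket = R_total − R_other = 0.03937 K/W
k = L/(R·A) = 0.115/(0.03937×26.6)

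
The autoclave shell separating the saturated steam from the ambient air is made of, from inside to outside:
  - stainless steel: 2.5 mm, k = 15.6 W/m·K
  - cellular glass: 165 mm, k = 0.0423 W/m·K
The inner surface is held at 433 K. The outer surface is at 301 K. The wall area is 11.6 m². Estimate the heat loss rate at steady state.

Q ≈ 393 W

Series thermal resistances:
R_stainless steel = L/(kA) = 0.0025/(15.6×11.6) = 1.382×10^-5 K/W
R_cellular glass = L/(kA) = 0.165/(0.0423×11.6) = 0.3363 K/W
R_total = 0.3363 K/W
Q = ΔT / R_total = 132 / 0.3363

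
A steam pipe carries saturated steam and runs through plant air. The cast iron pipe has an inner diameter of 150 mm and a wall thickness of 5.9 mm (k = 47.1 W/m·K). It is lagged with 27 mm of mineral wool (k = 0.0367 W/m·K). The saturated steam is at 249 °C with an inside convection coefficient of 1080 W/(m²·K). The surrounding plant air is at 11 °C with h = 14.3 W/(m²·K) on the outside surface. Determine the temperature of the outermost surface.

T ≈ 29.1 °C

Treating each annulus and film as a series resistance:
R_inner film = 1/(h_i·2πr₁L) = 1/(1080×2π×0.075×1) = 0.001965 K/W
R_cast iron pipe wall = ln(80.9/75)/(2π×47.1×1) = 2.559×10^-4 K/W
R_mineral wool = ln(107.9/80.9)/(2π×0.0367×1) = 1.249 K/W
R_outer film = 1/(h_o·2πr_oL) = 1/(14.3×2π×0.1079×1) = 0.1031 K/W
R_total = 1.354 K/W
Q = ΔT/R_total = 238/1.354
Q = 176 W/m
T_interface = T_inner − Q·ΣR(inner→interface) = 249 − 176×1.251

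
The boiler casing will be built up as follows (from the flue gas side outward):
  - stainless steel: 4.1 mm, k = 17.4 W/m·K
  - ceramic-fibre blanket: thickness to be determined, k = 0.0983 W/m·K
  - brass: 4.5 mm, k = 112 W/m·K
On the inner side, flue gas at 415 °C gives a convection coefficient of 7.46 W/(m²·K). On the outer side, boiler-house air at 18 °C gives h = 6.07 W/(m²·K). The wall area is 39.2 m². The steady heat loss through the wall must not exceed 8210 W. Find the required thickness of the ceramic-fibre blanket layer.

Thermal resistances in series:
R_inner film = 1/(h_i·A) = 1/(7.46×39.2) = 0.00342 K/W
R_stainless steel = L/(kA) = 0.0041/(17.4×39.2) = 6.011×10^-6 K/W
R_brass = L/(kA) = 0.0045/(112×39.2) = 1.025×10^-6 K/W
R_outer film = 1/(h_o·A) = 1/(6.07×39.2) = 0.004203 K/W
Sum of the known resistances R_other = 0.007629 K/W
Required total resistance R_tot = ΔT/Q_allow = 397/8210 = 0.04836 K/W
R_ceramic-fibre blanket = R_tot − R_other = 0.04073 K/W
L = R·k·A = 0.04073×0.0983×39.2

L ≈ 157 mm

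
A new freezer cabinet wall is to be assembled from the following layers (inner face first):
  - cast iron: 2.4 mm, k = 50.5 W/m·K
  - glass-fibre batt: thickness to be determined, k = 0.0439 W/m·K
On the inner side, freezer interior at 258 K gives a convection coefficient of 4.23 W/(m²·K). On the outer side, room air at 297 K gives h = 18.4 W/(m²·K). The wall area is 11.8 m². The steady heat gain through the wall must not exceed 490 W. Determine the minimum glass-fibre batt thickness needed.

Thermal resistances in series:
R_inner film = 1/(h_i·A) = 1/(4.23×11.8) = 0.02003 K/W
R_cast iron = L/(kA) = 0.0024/(50.5×11.8) = 4.028×10^-6 K/W
R_outer film = 1/(h_o·A) = 1/(18.4×11.8) = 0.004606 K/W
Sum of the known resistances R_other = 0.02464 K/W
Required total resistance R_tot = ΔT/Q_allow = 39/490 = 0.07959 K/W
R_glass-fibre batt = R_tot − R_other = 0.05495 K/W
L = R·k·A = 0.05495×0.0439×11.8

L ≈ 28.5 mm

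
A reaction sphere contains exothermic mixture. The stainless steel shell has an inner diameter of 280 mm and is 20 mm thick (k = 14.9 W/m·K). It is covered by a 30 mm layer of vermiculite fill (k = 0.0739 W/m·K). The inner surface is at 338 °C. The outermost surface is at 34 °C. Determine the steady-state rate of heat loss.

Q ≈ 285 W

Spherical conduction: R = (1/r_in − 1/r_out)/(4πk) per layer; series-sum.
R_stainless steel shell = (1/0.14 − 1/0.16)/(4π×14.9) = 0.004769 K/W
R_vermiculite fill = (1/0.16 − 1/0.19)/(4π×0.0739) = 1.063 K/W
R_total = 1.067 K/W
Q = ΔT/R_total = 304/1.067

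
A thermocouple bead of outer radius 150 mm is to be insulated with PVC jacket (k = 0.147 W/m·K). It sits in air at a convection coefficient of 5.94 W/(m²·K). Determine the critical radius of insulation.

For a sphere r_cr = 2k/h = 2×0.147/5.94
r_cr = 49.5 mm; since the bare radius (150 mm) is above r_cr, any added insulation will reduce heat loss.

r_cr ≈ 49.5 mm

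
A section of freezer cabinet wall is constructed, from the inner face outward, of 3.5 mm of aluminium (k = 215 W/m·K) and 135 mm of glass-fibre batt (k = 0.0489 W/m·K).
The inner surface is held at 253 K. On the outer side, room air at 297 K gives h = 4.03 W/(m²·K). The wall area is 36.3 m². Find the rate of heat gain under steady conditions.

Using the resistance-network approach (series):
R_aluminium = L/(kA) = 0.0035/(215×36.3) = 4.485×10^-7 K/W
R_glass-fibre batt = L/(kA) = 0.135/(0.0489×36.3) = 0.07605 K/W
R_outer film = 1/(h_o·A) = 1/(4.03×36.3) = 0.006836 K/W
R_total = 0.08289 K/W
Q = ΔT / R_total = 44 / 0.08289

Q ≈ 531 W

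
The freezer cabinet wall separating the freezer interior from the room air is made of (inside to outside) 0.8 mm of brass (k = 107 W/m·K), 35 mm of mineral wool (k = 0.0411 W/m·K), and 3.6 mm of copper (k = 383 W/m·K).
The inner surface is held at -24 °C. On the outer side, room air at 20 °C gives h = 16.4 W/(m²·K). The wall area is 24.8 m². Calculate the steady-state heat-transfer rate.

Using the resistance-network approach (series):
R_brass = L/(kA) = 0.0008/(107×24.8) = 3.015×10^-7 K/W
R_mineral wool = L/(kA) = 0.035/(0.0411×24.8) = 0.03434 K/W
R_copper = L/(kA) = 0.0036/(383×24.8) = 3.79×10^-7 K/W
R_outer film = 1/(h_o·A) = 1/(16.4×24.8) = 0.002459 K/W
R_total = 0.0368 K/W
Q = ΔT / R_total = 44 / 0.0368

Q ≈ 1200 W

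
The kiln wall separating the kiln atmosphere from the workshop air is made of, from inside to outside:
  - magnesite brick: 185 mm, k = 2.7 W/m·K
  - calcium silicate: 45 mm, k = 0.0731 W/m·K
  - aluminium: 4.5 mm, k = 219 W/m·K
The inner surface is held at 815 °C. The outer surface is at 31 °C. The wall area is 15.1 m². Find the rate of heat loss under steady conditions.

Model the wall as resistances in series:
R_magnesite brick = L/(kA) = 0.185/(2.7×15.1) = 0.004538 K/W
R_calcium silicate = L/(kA) = 0.045/(0.0731×15.1) = 0.04077 K/W
R_aluminium = L/(kA) = 0.0045/(219×15.1) = 1.361×10^-6 K/W
R_total = 0.04531 K/W
Q = ΔT / R_total = 784 / 0.04531

Q ≈ 17300 W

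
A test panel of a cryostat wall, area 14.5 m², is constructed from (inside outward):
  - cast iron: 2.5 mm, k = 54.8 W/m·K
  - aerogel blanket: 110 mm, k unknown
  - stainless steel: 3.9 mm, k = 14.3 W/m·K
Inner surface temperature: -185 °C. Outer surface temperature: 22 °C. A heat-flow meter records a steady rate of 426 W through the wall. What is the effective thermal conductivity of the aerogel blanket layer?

k ≈ 0.0156 W/(m·K)

Thermal resistances in series:
R_cast iron = L/(kA) = 0.0025/(54.8×14.5) = 3.146×10^-6 K/W
R_stainless steel = L/(kA) = 0.0039/(14.3×14.5) = 1.881×10^-5 K/W
Sum of known resistances R_other = 2.196×10^-5 K/W
Total R = ΔT/Q = 207/426 = 0.4859 K/W
R_aerogel blanket = R_total − R_other = 0.4859 K/W
k = L/(R·A) = 0.11/(0.4859×14.5)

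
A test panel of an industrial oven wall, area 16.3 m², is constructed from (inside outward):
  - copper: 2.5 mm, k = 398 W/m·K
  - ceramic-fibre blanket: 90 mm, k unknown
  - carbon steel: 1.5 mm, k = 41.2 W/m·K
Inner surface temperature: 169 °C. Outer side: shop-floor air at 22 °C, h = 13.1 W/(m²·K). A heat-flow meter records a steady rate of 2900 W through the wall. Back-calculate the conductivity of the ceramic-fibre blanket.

k ≈ 0.12 W/(m·K)

Thermal resistances in series:
R_copper = L/(kA) = 0.0025/(398×16.3) = 3.854×10^-7 K/W
R_carbon steel = L/(kA) = 0.0015/(41.2×16.3) = 2.234×10^-6 K/W
R_outer film = 1/(h_o·A) = 1/(13.1×16.3) = 0.004683 K/W
Sum of known resistances R_other = 0.004686 K/W
Total R = ΔT/Q = 147/2900 = 0.05069 K/W
R_ceramic-fibre blanket = R_total − R_other = 0.046 K/W
k = L/(R·A) = 0.09/(0.046×16.3)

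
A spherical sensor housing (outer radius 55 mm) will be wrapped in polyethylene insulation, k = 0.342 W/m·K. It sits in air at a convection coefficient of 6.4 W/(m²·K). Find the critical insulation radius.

r_cr ≈ 107 mm

For a sphere r_cr = 2k/h = 2×0.342/6.4
r_cr = 107 mm; since the bare radius (55 mm) is below r_cr, adding a thin layer of insulation will *increase* heat loss.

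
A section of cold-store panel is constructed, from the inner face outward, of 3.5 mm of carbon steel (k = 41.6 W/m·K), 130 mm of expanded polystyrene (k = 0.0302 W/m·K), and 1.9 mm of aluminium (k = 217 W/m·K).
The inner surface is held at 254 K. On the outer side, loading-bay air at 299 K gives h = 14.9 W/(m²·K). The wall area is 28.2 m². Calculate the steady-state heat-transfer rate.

Q ≈ 290 W

Thermal resistances in series:
R_carbon steel = L/(kA) = 0.0035/(41.6×28.2) = 2.983×10^-6 K/W
R_expanded polystyrene = L/(kA) = 0.13/(0.0302×28.2) = 0.1526 K/W
R_aluminium = L/(kA) = 0.0019/(217×28.2) = 3.105×10^-7 K/W
R_outer film = 1/(h_o·A) = 1/(14.9×28.2) = 0.00238 K/W
R_total = 0.155 K/W
Q = ΔT / R_total = 45 / 0.155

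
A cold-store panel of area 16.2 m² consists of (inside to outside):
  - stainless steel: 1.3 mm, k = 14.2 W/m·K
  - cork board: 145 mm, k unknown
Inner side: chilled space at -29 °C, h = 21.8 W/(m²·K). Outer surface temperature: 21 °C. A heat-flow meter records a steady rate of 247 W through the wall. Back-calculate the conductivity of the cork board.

Treating each layer as a thermal resistance in series:
R_inner film = 1/(h_i·A) = 1/(21.8×16.2) = 0.002832 K/W
R_stainless steel = L/(kA) = 0.0013/(14.2×16.2) = 5.651×10^-6 K/W
Sum of known resistances R_other = 0.002837 K/W
Total R = ΔT/Q = 50/247 = 0.2024 K/W
R_cork board = R_total − R_other = 0.1996 K/W
k = L/(R·A) = 0.145/(0.1996×16.2)

k ≈ 0.0448 W/(m·K)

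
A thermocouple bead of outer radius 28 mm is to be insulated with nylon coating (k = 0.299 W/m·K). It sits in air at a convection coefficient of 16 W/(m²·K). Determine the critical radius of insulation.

r_cr ≈ 37.4 mm

For a sphere r_cr = 2k/h = 2×0.299/16
r_cr = 37.4 mm; since the bare radius (28 mm) is below r_cr, adding a thin layer of insulation will *increase* heat loss.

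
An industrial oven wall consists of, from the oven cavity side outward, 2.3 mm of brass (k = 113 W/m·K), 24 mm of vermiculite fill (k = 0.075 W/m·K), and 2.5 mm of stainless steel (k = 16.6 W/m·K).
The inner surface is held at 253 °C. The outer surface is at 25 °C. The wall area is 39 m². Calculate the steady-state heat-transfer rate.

Q ≈ 27800 W

Treating each layer as a thermal resistance in series:
R_brass = L/(kA) = 0.0023/(113×39) = 5.219×10^-7 K/W
R_vermiculite fill = L/(kA) = 0.024/(0.075×39) = 0.008205 K/W
R_stainless steel = L/(kA) = 0.0025/(16.6×39) = 3.862×10^-6 K/W
R_total = 0.00821 K/W
Q = ΔT / R_total = 228 / 0.00821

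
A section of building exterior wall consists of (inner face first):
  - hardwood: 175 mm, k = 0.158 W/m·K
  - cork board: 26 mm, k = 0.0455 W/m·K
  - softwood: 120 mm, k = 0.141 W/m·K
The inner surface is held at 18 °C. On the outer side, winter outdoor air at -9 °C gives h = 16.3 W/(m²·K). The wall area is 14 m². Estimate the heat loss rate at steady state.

Thermal resistances in series:
R_hardwood = L/(kA) = 0.175/(0.158×14) = 0.07911 K/W
R_cork board = L/(kA) = 0.026/(0.0455×14) = 0.04082 K/W
R_softwood = L/(kA) = 0.12/(0.141×14) = 0.06079 K/W
R_outer film = 1/(h_o·A) = 1/(16.3×14) = 0.004382 K/W
R_total = 0.1851 K/W
Q = ΔT / R_total = 27 / 0.1851

Q ≈ 146 W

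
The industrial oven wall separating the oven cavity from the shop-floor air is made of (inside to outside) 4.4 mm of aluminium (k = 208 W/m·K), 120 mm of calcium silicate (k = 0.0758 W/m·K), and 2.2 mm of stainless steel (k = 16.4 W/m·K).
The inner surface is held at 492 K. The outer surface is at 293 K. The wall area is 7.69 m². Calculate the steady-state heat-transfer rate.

Q ≈ 967 W

Thermal resistances in series:
R_aluminium = L/(kA) = 0.0044/(208×7.69) = 2.751×10^-6 K/W
R_calcium silicate = L/(kA) = 0.12/(0.0758×7.69) = 0.2059 K/W
R_stainless steel = L/(kA) = 0.0022/(16.4×7.69) = 1.744×10^-5 K/W
R_total = 0.2059 K/W
Q = ΔT / R_total = 199 / 0.2059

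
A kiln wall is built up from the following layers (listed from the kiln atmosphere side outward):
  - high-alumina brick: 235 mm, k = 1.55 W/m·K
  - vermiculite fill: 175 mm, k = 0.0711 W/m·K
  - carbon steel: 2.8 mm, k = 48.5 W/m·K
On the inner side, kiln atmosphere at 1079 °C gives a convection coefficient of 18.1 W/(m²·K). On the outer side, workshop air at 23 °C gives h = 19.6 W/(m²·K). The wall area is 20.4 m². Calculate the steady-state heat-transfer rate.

Q ≈ 7920 W

Thermal resistances in series:
R_inner film = 1/(h_i·A) = 1/(18.1×20.4) = 0.002708 K/W
R_high-alumina brick = L/(kA) = 0.235/(1.55×20.4) = 0.007432 K/W
R_vermiculite fill = L/(kA) = 0.175/(0.0711×20.4) = 0.1207 K/W
R_carbon steel = L/(kA) = 0.0028/(48.5×20.4) = 2.83×10^-6 K/W
R_outer film = 1/(h_o·A) = 1/(19.6×20.4) = 0.002501 K/W
R_total = 0.1333 K/W
Q = ΔT / R_total = 1056 / 0.1333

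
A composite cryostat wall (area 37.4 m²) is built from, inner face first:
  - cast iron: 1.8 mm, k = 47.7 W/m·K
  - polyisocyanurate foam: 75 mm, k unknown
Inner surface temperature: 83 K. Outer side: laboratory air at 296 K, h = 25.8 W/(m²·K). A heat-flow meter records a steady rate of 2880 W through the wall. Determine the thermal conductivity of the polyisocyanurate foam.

Thermal resistances in series:
R_cast iron = L/(kA) = 0.0018/(47.7×37.4) = 1.009×10^-6 K/W
R_outer film = 1/(h_o·A) = 1/(25.8×37.4) = 0.001036 K/W
Sum of known resistances R_other = 0.001037 K/W
Total R = ΔT/Q = 213/2880 = 0.07396 K/W
R_polyisocyanurate foam = R_total − R_other = 0.07292 K/W
k = L/(R·A) = 0.075/(0.07292×37.4)

k ≈ 0.0275 W/(m·K)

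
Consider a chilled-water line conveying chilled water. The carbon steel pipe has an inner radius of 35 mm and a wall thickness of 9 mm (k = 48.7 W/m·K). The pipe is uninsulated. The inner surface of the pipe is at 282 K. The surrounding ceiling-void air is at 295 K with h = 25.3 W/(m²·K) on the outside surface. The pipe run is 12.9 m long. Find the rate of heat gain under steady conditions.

Q ≈ 1170 W

Radial resistances (cylindrical: R_cond = ln(r_o/r_i)/(2πkL), R_conv = 1/(h·2πrL)):
R_carbon steel pipe wall = ln(44/35)/(2π×48.7×12.9) = 5.797×10^-5 K/W
R_outer film = 1/(h_o·2πr_oL) = 1/(25.3×2π×0.044×12.9) = 0.01108 K/W
R_total = 0.01114 K/W
Q = ΔT/R_total = 13/0.01114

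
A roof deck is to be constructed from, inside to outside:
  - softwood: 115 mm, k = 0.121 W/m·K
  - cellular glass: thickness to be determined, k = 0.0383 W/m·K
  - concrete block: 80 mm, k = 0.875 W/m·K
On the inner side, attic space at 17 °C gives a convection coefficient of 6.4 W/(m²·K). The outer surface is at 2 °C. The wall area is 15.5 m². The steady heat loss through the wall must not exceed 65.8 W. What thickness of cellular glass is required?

L ≈ 89.4 mm

Model the wall as resistances in series:
R_inner film = 1/(h_i·A) = 1/(6.4×15.5) = 0.01008 K/W
R_softwood = L/(kA) = 0.115/(0.121×15.5) = 0.06132 K/W
R_concrete block = L/(kA) = 0.08/(0.875×15.5) = 0.005899 K/W
Sum of the known resistances R_other = 0.0773 K/W
Required total resistance R_tot = ΔT/Q_allow = 15/65.8 = 0.228 K/W
R_cellular glass = R_tot − R_other = 0.1507 K/W
L = R·k·A = 0.1507×0.0383×15.5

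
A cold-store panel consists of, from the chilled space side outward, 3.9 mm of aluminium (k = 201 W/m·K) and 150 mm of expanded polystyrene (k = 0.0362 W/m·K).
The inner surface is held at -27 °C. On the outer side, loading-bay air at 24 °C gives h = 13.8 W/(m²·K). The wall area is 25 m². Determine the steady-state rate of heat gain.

Thermal resistances in series:
R_aluminium = L/(kA) = 0.0039/(201×25) = 7.761×10^-7 K/W
R_expanded polystyrene = L/(kA) = 0.15/(0.0362×25) = 0.1657 K/W
R_outer film = 1/(h_o·A) = 1/(13.8×25) = 0.002899 K/W
R_total = 0.1686 K/W
Q = ΔT / R_total = 51 / 0.1686

Q ≈ 302 W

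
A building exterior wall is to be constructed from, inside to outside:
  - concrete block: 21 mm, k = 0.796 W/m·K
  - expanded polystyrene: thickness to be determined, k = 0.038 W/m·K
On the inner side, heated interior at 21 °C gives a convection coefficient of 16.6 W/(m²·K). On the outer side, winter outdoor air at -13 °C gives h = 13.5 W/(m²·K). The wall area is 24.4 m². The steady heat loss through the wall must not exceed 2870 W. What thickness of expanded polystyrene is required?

Treating each layer as a thermal resistance in series:
R_inner film = 1/(h_i·A) = 1/(16.6×24.4) = 0.002469 K/W
R_concrete block = L/(kA) = 0.021/(0.796×24.4) = 0.001081 K/W
R_outer film = 1/(h_o·A) = 1/(13.5×24.4) = 0.003036 K/W
Sum of the known resistances R_other = 0.006586 K/W
Required total resistance R_tot = ΔT/Q_allow = 34/2870 = 0.01185 K/W
R_expanded polystyrene = R_tot − R_other = 0.005261 K/W
L = R·k·A = 0.005261×0.038×24.4

L ≈ 4.88 mm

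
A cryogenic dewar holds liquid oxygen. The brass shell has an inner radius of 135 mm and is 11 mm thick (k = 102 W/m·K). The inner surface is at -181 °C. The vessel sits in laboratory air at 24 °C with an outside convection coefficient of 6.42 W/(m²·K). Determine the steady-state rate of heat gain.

For a spherical shell R = (1/r₁ − 1/r₂)/(4πk); film R = 1/(h·4πr²). In series:
R_brass shell = (1/0.135 − 1/0.146)/(4π×102) = 4.354×10^-4 K/W
R_outer film = 1/(h·4πr_o²) = 1/(6.42×4π×0.146²) = 0.5815 K/W
R_total = 0.5819 K/W
Q = ΔT/R_total = 205/0.5819

Q ≈ 352 W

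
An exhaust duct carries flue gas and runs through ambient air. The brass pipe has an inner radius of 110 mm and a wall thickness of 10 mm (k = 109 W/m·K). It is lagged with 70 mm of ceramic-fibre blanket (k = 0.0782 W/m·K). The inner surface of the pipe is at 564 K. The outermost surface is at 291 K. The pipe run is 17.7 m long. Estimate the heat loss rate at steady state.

Cylindrical conduction, so R = ln(r₂/r₁)/(2πkL) per layer, in series:
R_brass pipe wall = ln(120/110)/(2π×109×17.7) = 7.178×10^-6 K/W
R_ceramic-fibre blanket = ln(190/120)/(2π×0.0782×17.7) = 0.05284 K/W
R_total = 0.05285 K/W
Q = ΔT/R_total = 273/0.05285

Q ≈ 5170 W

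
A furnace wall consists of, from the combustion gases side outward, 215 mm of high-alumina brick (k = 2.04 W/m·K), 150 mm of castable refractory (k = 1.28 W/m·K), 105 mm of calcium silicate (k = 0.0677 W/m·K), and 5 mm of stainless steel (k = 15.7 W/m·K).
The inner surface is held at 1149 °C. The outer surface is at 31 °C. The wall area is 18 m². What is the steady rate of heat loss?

Model the wall as resistances in series:
R_high-alumina brick = L/(kA) = 0.215/(2.04×18) = 0.005855 K/W
R_castable refractory = L/(kA) = 0.15/(1.28×18) = 0.00651 K/W
R_calcium silicate = L/(kA) = 0.105/(0.0677×18) = 0.08616 K/W
R_stainless steel = L/(kA) = 0.005/(15.7×18) = 1.769×10^-5 K/W
R_total = 0.09855 K/W
Q = ΔT / R_total = 1118 / 0.09855

Q ≈ 11300 W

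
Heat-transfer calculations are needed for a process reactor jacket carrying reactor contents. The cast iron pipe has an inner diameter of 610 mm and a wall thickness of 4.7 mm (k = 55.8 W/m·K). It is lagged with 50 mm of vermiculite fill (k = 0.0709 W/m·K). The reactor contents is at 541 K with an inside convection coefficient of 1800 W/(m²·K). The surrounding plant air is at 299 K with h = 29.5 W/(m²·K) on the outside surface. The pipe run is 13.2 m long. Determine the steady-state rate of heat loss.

Q ≈ 9090 W

Treating each annulus and film as a series resistance:
R_inner film = 1/(h_i·2πr₁L) = 1/(1800×2π×0.305×13.2) = 2.196×10^-5 K/W
R_cast iron pipe wall = ln(309.7/305)/(2π×55.8×13.2) = 3.304×10^-6 K/W
R_vermiculite fill = ln(359.7/309.7)/(2π×0.0709×13.2) = 0.02545 K/W
R_outer film = 1/(h_o·2πr_oL) = 1/(29.5×2π×0.3597×13.2) = 0.001136 K/W
R_total = 0.02661 K/W
Q = ΔT/R_total = 242/0.02661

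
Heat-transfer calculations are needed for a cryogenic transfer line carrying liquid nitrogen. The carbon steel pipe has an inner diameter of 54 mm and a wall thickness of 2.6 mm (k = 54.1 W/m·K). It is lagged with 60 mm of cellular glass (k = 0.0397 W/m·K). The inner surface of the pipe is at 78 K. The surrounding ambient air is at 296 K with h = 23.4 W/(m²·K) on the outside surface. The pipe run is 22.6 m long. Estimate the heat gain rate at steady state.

Cylindrical conduction, so R = ln(r₂/r₁)/(2πkL) per layer, in series:
R_carbon steel pipe wall = ln(29.6/27)/(2π×54.1×22.6) = 1.197×10^-5 K/W
R_cellular glass = ln(89.6/29.6)/(2π×0.0397×22.6) = 0.1965 K/W
R_outer film = 1/(h_o·2πr_oL) = 1/(23.4×2π×0.0896×22.6) = 0.003359 K/W
R_total = 0.1998 K/W
Q = ΔT/R_total = 218/0.1998

Q ≈ 1090 W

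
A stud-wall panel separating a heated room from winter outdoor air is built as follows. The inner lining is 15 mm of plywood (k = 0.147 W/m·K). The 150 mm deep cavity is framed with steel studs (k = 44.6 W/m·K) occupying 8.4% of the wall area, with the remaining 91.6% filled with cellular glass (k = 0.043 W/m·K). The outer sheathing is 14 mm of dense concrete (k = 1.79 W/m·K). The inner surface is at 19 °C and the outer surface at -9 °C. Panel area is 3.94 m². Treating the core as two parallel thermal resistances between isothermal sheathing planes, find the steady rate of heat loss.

Sheathing layers in series; stud and cavity paths in parallel between them.
R_inner = 0.015/(0.147×3.94) = 0.0259 K/W
R_stud  = 0.15/(44.6×0.084×3.94) = 0.01016 K/W
R_cav   = 0.15/(0.043×0.916×3.94) = 0.9666 K/W
1/R_core = 1/R_stud + 1/R_cav → R_core = 0.01006 K/W
R_outer = 0.014/(1.79×3.94) = 0.001985 K/W
R_total = 0.03794 K/W
Q = ΔT/R_total = 28/0.03794

Q ≈ 738 W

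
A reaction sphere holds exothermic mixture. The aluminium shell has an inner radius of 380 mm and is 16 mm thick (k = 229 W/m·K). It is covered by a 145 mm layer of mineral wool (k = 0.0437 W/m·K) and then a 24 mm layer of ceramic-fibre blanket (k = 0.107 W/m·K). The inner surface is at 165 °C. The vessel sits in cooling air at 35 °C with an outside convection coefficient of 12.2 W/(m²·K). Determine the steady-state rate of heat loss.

Each spherical layer contributes R = (1/r_i − 1/r_o)/(4πk):
R_aluminium shell = (1/0.38 − 1/0.396)/(4π×229) = 3.695×10^-5 K/W
R_mineral wool = (1/0.396 − 1/0.541)/(4π×0.0437) = 1.232 K/W
R_ceramic-fibre blanket = (1/0.541 − 1/0.565)/(4π×0.107) = 0.05839 K/W
R_outer film = 1/(h·4πr_o²) = 1/(12.2×4π×0.565²) = 0.02043 K/W
R_total = 1.311 K/W
Q = ΔT/R_total = 130/1.311

Q ≈ 99.1 W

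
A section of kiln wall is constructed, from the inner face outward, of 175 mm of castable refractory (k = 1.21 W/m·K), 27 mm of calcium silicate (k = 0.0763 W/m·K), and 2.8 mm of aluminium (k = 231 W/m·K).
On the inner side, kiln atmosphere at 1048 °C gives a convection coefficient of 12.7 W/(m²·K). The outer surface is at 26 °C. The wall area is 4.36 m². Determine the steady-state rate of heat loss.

Thermal resistances in series:
R_inner film = 1/(h_i·A) = 1/(12.7×4.36) = 0.01806 K/W
R_castable refractory = L/(kA) = 0.175/(1.21×4.36) = 0.03317 K/W
R_calcium silicate = L/(kA) = 0.027/(0.0763×4.36) = 0.08116 K/W
R_aluminium = L/(kA) = 0.0028/(231×4.36) = 2.78×10^-6 K/W
R_total = 0.1324 K/W
Q = ΔT / R_total = 1022 / 0.1324

Q ≈ 7720 W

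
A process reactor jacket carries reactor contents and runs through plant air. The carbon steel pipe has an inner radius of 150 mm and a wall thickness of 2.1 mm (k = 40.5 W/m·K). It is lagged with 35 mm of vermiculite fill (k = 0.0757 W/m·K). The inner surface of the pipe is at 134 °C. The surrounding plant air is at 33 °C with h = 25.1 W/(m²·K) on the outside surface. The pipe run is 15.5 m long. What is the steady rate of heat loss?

Radial resistances (cylindrical: R_cond = ln(r_o/r_i)/(2πkL), R_conv = 1/(h·2πrL)):
R_carbon steel pipe wall = ln(152.1/150)/(2π×40.5×15.5) = 3.525×10^-6 K/W
R_vermiculite fill = ln(187.1/152.1)/(2π×0.0757×15.5) = 0.02809 K/W
R_outer film = 1/(h_o·2πr_oL) = 1/(25.1×2π×0.1871×15.5) = 0.002186 K/W
R_total = 0.03028 K/W
Q = ΔT/R_total = 101/0.03028

Q ≈ 3340 W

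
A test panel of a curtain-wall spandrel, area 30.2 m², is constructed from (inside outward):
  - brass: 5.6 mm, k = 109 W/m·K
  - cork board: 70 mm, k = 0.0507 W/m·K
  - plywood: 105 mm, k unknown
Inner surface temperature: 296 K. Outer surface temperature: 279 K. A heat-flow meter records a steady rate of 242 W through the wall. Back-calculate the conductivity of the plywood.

Model the wall as resistances in series:
R_brass = L/(kA) = 0.0056/(109×30.2) = 1.701×10^-6 K/W
R_cork board = L/(kA) = 0.07/(0.0507×30.2) = 0.04572 K/W
Sum of known resistances R_other = 0.04572 K/W
Total R = ΔT/Q = 17/242 = 0.07025 K/W
R_plywood = R_total − R_other = 0.02453 K/W
k = L/(R·A) = 0.105/(0.02453×30.2)

k ≈ 0.142 W/(m·K)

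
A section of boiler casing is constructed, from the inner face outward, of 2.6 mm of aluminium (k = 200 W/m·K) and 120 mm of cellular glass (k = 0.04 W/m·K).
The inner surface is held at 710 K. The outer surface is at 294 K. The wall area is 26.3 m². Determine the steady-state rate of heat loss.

Model the wall as resistances in series:
R_aluminium = L/(kA) = 0.0026/(200×26.3) = 4.943×10^-7 K/W
R_cellular glass = L/(kA) = 0.12/(0.04×26.3) = 0.1141 K/W
R_total = 0.1141 K/W
Q = ΔT / R_total = 416 / 0.1141

Q ≈ 3650 W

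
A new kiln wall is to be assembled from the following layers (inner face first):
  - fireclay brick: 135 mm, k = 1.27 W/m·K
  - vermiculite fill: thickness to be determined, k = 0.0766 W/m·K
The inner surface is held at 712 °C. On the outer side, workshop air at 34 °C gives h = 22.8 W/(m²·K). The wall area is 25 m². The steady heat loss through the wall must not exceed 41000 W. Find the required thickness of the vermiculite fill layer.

Model the wall as resistances in series:
R_fireclay brick = L/(kA) = 0.135/(1.27×25) = 0.004252 K/W
R_outer film = 1/(h_o·A) = 1/(22.8×25) = 0.001754 K/W
Sum of the known resistances R_other = 0.006006 K/W
Required total resistance R_tot = ΔT/Q_allow = 678/41000 = 0.01654 K/W
R_vermiculite fill = R_tot − R_other = 0.01053 K/W
L = R·k·A = 0.01053×0.0766×25

L ≈ 20.2 mm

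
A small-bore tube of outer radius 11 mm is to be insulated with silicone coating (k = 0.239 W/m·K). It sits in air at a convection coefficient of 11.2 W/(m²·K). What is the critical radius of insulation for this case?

r_cr ≈ 21.3 mm

For a cylinder r_cr = k/h = 0.239/11.2
r_cr = 21.3 mm; since the bare radius (11 mm) is below r_cr, adding a thin layer of insulation will *increase* heat loss.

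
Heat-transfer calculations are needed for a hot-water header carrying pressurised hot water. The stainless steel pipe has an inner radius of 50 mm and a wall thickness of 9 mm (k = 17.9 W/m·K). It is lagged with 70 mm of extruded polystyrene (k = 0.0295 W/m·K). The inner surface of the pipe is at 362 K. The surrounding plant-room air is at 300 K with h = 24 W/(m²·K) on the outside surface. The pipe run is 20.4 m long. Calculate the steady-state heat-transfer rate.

For a radial system each layer contributes R = ln(r_out/r_in)/(2πkL); films add R = 1/(hA).
R_stainless steel pipe wall = ln(59/50)/(2π×17.9×20.4) = 7.214×10^-5 K/W
R_extruded polystyrene = ln(129/59)/(2π×0.0295×20.4) = 0.2069 K/W
R_outer film = 1/(h_o·2πr_oL) = 1/(24×2π×0.129×20.4) = 0.00252 K/W
R_total = 0.2095 K/W
Q = ΔT/R_total = 62/0.2095

Q ≈ 296 W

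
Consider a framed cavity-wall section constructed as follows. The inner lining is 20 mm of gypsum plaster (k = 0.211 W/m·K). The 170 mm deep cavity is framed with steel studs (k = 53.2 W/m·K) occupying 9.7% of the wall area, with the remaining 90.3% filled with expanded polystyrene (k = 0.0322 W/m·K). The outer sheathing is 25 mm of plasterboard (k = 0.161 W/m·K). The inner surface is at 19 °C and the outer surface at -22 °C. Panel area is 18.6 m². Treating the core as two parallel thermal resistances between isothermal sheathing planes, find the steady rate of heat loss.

Sheathing layers in series; stud and cavity paths in parallel between them.
R_inner = 0.02/(0.211×18.6) = 0.005096 K/W
R_stud  = 0.17/(53.2×0.097×18.6) = 0.001771 K/W
R_cav   = 0.17/(0.0322×0.903×18.6) = 0.3143 K/W
1/R_core = 1/R_stud + 1/R_cav → R_core = 0.001761 K/W
R_outer = 0.025/(0.161×18.6) = 0.008348 K/W
R_total = 0.01521 K/W
Q = ΔT/R_total = 41/0.01521

Q ≈ 2700 W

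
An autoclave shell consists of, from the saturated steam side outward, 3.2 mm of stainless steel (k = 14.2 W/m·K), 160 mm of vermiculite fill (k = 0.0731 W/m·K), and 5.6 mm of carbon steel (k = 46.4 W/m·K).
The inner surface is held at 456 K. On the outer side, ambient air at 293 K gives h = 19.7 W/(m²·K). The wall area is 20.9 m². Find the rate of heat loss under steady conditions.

Q ≈ 1520 W

Using the resistance-network approach (series):
R_stainless steel = L/(kA) = 0.0032/(14.2×20.9) = 1.078×10^-5 K/W
R_vermiculite fill = L/(kA) = 0.16/(0.0731×20.9) = 0.1047 K/W
R_carbon steel = L/(kA) = 0.0056/(46.4×20.9) = 5.775×10^-6 K/W
R_outer film = 1/(h_o·A) = 1/(19.7×20.9) = 0.002429 K/W
R_total = 0.1072 K/W
Q = ΔT / R_total = 163 / 0.1072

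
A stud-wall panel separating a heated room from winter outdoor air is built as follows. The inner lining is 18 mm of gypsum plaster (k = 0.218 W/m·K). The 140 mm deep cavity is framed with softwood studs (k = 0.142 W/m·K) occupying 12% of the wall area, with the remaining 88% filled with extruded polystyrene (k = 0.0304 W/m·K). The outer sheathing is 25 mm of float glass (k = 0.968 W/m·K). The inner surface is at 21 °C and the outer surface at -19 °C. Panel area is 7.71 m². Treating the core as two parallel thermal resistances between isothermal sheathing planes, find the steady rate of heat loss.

Sheathing layers in series; stud and cavity paths in parallel between them.
R_inner = 0.018/(0.218×7.71) = 0.01071 K/W
R_stud  = 0.14/(0.142×0.12×7.71) = 1.066 K/W
R_cav   = 0.14/(0.0304×0.88×7.71) = 0.6788 K/W
1/R_core = 1/R_stud + 1/R_cav → R_core = 0.4146 K/W
R_outer = 0.025/(0.968×7.71) = 0.00335 K/W
R_total = 0.4287 K/W
Q = ΔT/R_total = 40/0.4287

Q ≈ 93.3 W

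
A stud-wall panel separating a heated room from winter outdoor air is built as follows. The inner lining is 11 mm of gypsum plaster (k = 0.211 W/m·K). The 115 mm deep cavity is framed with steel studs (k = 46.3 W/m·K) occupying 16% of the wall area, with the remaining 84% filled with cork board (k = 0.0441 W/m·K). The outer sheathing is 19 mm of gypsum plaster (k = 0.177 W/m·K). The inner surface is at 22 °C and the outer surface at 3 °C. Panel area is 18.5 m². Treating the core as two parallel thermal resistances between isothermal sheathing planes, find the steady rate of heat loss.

Q ≈ 2010 W

Sheathing layers in series; stud and cavity paths in parallel between them.
R_inner = 0.011/(0.211×18.5) = 0.002818 K/W
R_stud  = 0.115/(46.3×0.16×18.5) = 8.391×10^-4 K/W
R_cav   = 0.115/(0.0441×0.84×18.5) = 0.1678 K/W
1/R_core = 1/R_stud + 1/R_cav → R_core = 8.349×10^-4 K/W
R_outer = 0.019/(0.177×18.5) = 0.005802 K/W
R_total = 0.009455 K/W
Q = ΔT/R_total = 19/0.009455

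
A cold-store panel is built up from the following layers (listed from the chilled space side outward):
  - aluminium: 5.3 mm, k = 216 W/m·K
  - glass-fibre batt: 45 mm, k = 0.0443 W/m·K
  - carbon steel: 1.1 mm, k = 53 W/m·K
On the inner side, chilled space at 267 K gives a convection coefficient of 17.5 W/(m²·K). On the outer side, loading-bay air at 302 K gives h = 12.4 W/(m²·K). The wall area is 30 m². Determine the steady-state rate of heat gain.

Q ≈ 910 W

Model the wall as resistances in series:
R_inner film = 1/(h_i·A) = 1/(17.5×30) = 0.001905 K/W
R_aluminium = L/(kA) = 0.0053/(216×30) = 8.179×10^-7 K/W
R_glass-fibre batt = L/(kA) = 0.045/(0.0443×30) = 0.03386 K/W
R_carbon steel = L/(kA) = 0.0011/(53×30) = 6.918×10^-7 K/W
R_outer film = 1/(h_o·A) = 1/(12.4×30) = 0.002688 K/W
R_total = 0.03845 K/W
Q = ΔT / R_total = 35 / 0.03845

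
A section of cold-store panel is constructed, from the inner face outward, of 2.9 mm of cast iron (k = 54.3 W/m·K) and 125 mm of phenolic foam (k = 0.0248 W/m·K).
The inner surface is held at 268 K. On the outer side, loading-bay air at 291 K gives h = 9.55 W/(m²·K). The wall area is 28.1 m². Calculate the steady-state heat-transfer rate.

Series thermal resistances:
R_cast iron = L/(kA) = 0.0029/(54.3×28.1) = 1.901×10^-6 K/W
R_phenolic foam = L/(kA) = 0.125/(0.0248×28.1) = 0.1794 K/W
R_outer film = 1/(h_o·A) = 1/(9.55×28.1) = 0.003726 K/W
R_total = 0.1831 K/W
Q = ΔT / R_total = 23 / 0.1831

Q ≈ 126 W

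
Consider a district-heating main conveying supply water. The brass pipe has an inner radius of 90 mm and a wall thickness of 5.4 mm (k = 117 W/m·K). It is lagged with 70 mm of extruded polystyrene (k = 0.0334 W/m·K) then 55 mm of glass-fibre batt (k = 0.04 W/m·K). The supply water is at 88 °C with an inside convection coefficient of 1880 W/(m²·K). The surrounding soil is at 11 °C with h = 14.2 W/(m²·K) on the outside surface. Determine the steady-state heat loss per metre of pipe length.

Treating each annulus and film as a series resistance:
R_inner film = 1/(h_i·2πr₁L) = 1/(1880×2π×0.09×1) = 9.406×10^-4 K/W
R_brass pipe wall = ln(95.4/90)/(2π×117×1) = 7.926×10^-5 K/W
R_extruded polystyrene = ln(165.4/95.4)/(2π×0.0334×1) = 2.622 K/W
R_glass-fibre batt = ln(220.4/165.4)/(2π×0.04×1) = 1.142 K/W
R_outer film = 1/(h_o·2πr_oL) = 1/(14.2×2π×0.2204×1) = 0.05085 K/W
R_total = 3.816 K/W
Q = ΔT/R_total = 77/3.816

q′ ≈ 20.2 W/m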